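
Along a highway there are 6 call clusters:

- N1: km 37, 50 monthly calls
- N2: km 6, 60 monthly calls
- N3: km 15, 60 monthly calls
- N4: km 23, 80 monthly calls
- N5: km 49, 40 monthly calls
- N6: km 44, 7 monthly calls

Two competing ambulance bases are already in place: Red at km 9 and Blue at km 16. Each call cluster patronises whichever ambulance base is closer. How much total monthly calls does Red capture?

60

The indifferent point is the midpoint (9+16)/2 = 12.5; call clusters left of it (closer to Red at 9) go to Red, those right go to Blue.
  N2 at 6 (w=60) → Red
  N3 at 15 (w=60) → Blue
  N4 at 23 (w=80) → Blue
  N1 at 37 (w=50) → Blue
  N6 at 44 (w=7) → Blue
  N5 at 49 (w=40) → Blue
Red captures 60; Blue captures 237.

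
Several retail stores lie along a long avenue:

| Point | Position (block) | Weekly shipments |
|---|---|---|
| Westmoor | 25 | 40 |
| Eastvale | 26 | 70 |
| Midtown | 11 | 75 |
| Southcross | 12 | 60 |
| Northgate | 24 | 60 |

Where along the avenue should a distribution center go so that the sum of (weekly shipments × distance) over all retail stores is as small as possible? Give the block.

x = 24

For a sum of weighted absolute distances on a line, the optimum is the weighted median (not the mean). Total weight W = 305; half-weight = 152.5.
Sort by position and accumulate weight:
  block 11 (Midtown, w=75) → cum 75
  block 12 (Southcross, w=60) → cum 135
  block 24 (Northgate, w=60) → cum 195  ≥ 152.5 → median here
  block 25 (Westmoor, w=40) → cum 235
  block 26 (Eastvale, w=70) → cum 305
Optimal location: block 24.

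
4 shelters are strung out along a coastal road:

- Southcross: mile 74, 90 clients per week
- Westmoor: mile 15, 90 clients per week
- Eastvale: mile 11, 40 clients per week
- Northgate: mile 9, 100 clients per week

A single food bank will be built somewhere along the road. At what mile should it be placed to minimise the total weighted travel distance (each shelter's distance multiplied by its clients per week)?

x = 15

For a sum of weighted absolute distances on a line, the optimum is the weighted median (not the mean). Total weight W = 320; half-weight = 160.
Sort by position and accumulate weight:
  mile 9 (Northgate, w=100) → cum 100
  mile 11 (Eastvale, w=40) → cum 140
  mile 15 (Westmoor, w=90) → cum 230  ≥ 160 → median here
  mile 74 (Southcross, w=90) → cum 320
Optimal location: mile 15.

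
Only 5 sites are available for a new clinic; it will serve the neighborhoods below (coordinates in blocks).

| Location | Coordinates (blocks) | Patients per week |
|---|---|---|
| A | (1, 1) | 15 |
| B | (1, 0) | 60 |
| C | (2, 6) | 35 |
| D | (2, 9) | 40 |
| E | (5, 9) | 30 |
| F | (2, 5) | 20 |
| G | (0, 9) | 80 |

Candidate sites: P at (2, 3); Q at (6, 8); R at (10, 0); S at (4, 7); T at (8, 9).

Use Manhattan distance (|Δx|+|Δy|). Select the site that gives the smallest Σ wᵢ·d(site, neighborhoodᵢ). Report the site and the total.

Total weighted distance at each candidate:
  P (2, 3): total = 1580
  Q (6, 8): total = 2130
  R (10, 0): total = 4060
  S (4, 7): total = 1650
  T (8, 9): total = 2670
Minimum is at P with total 1580 blocks.

P, total 1580 blocks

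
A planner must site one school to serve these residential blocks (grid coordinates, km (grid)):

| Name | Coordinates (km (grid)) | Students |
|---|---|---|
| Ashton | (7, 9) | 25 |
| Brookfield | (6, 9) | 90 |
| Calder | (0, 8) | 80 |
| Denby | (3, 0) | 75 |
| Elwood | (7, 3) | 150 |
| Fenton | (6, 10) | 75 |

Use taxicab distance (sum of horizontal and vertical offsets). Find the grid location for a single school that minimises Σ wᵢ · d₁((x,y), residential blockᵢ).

(6, 8)

Manhattan distance separates: Σwᵢ(|x−xᵢ|+|y−yᵢ|) = Σwᵢ|x−xᵢ| + Σwᵢ|y−yᵢ|, so x and y are optimised independently as 1-D weighted medians.
Total weight W = 495; half = 247.5.
x-coordinate, sorted with cumulative weight:
  x=0 (Calder, w=80) cum 80
  x=3 (Denby, w=75) cum 155
  x=6 (Brookfield, w=90) cum 245
  x=6 (Fenton, w=75) cum 320  ← median
  x=7 (Ashton, w=25) cum 345
  x=7 (Elwood, w=150) cum 495
⇒ x* = 6
y-coordinate, sorted with cumulative weight:
  y=0 (Denby, w=75) cum 75
  y=3 (Elwood, w=150) cum 225
  y=8 (Calder, w=80) cum 305  ← median
  y=9 (Ashton, w=25) cum 330
  y=9 (Brookfield, w=90) cum 420
  y=10 (Fenton, w=75) cum 495
⇒ y* = 8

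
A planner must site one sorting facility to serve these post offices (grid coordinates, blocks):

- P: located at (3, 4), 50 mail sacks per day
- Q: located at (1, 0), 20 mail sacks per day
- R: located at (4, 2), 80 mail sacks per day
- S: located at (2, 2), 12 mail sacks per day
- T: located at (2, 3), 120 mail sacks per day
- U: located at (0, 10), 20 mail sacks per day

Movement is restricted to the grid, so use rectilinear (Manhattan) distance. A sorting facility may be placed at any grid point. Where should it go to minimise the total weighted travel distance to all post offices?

(2, 3)

Manhattan distance separates: Σwᵢ(|x−xᵢ|+|y−yᵢ|) = Σwᵢ|x−xᵢ| + Σwᵢ|y−yᵢ|, so x and y are optimised independently as 1-D weighted medians.
Total weight W = 302; half = 151.
x-coordinate, sorted with cumulative weight:
  x=0 (U, w=20) cum 20
  x=1 (Q, w=20) cum 40
  x=2 (S, w=12) cum 52
  x=2 (T, w=120) cum 172  ← median
  x=3 (P, w=50) cum 222
  x=4 (R, w=80) cum 302
⇒ x* = 2
y-coordinate, sorted with cumulative weight:
  y=0 (Q, w=20) cum 20
  y=2 (R, w=80) cum 100
  y=2 (S, w=12) cum 112
  y=3 (T, w=120) cum 232  ← median
  y=4 (P, w=50) cum 282
  y=10 (U, w=20) cum 302
⇒ y* = 3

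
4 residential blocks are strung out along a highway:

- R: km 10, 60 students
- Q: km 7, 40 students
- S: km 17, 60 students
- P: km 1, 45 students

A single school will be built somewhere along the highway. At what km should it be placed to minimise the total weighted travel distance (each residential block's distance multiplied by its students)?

For a sum of weighted absolute distances on a line, the optimum is the weighted median (not the mean). Total weight W = 205; half-weight = 102.5.
Sort by position and accumulate weight:
  km 1 (P, w=45) → cum 45
  km 7 (Q, w=40) → cum 85
  km 10 (R, w=60) → cum 145  ≥ 102.5 → median here
  km 17 (S, w=60) → cum 205
Optimal location: km 10.

x = 10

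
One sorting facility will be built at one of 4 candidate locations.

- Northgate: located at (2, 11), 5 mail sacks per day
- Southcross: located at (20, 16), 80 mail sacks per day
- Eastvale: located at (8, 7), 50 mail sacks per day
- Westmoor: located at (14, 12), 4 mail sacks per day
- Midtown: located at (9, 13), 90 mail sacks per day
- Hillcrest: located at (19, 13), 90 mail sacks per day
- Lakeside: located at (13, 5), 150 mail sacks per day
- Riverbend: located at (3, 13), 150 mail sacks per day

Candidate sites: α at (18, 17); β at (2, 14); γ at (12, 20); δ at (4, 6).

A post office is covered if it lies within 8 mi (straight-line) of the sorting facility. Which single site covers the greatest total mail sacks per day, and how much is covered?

Coverage radius r = 8 mi; a point is covered iff (Δx)²+(Δy)² ≤ 8² = 64.
  α (18, 17): covers {Southcross, Westmoor, Hillcrest} → 174
  β (2, 14): covers {Northgate, Midtown, Riverbend} → 245
  γ (12, 20): covers {Midtown} → 90
  δ (4, 6): covers {Northgate, Eastvale, Riverbend} → 205
Maximum coverage at β: 245 mail sacks per day.

β, covering 245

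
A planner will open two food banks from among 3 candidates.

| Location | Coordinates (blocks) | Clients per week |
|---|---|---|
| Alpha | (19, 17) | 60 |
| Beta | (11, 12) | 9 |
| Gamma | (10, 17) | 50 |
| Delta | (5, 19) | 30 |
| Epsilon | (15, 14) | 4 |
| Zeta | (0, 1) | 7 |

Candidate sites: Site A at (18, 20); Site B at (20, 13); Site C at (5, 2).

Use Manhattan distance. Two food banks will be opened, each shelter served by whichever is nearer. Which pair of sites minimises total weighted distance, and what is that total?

{Site A, Site C}, total 1423

Evaluate every pair (each demand assigned to the nearer of the two):
  {Site A, Site C}: total = 1423
  {Site A, Site B}: total = 1548
  {Site B, Site C}: total = 1666
Best pair: {Site A, Site C} with total 1423.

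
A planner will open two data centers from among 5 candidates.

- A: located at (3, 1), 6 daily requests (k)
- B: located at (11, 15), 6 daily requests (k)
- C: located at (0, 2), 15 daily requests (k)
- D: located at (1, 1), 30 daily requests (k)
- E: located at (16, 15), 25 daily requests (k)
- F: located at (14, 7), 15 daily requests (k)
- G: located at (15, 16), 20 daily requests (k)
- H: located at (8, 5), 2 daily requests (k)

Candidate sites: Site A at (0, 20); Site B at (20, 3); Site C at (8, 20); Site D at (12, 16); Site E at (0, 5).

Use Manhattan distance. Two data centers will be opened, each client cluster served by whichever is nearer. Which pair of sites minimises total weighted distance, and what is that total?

{Site D, Site E}, total 615

Evaluate every pair (each demand assigned to the nearer of the two):
  {Site D, Site E}: total = 615
  {Site C, Site E}: total = 1086
  {Site B, Site E}: total = 1289
  {Site A, Site D}: total = 1394
  {Site B, Site D}: total = 1434
  {Site A, Site E}: total = 1494
  {Site C, Site D}: total = 1706
  {Site B, Site C}: total = 1830
  {Site A, Site C}: total = 1910
  {Site A, Site B}: total = 2018
Best pair: {Site D, Site E} with total 615.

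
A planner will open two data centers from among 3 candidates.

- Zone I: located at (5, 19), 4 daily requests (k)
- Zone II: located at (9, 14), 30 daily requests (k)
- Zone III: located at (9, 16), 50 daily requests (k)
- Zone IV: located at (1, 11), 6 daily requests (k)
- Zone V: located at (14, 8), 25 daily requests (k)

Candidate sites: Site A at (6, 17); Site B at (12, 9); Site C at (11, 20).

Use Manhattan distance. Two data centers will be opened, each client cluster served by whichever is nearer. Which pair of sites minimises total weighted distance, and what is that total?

{Site A, Site B}, total 533

Evaluate every pair (each demand assigned to the nearer of the two):
  {Site A, Site B}: total = 533
  {Site B, Site C}: total = 721
  {Site A, Site C}: total = 833
Best pair: {Site A, Site B} with total 533.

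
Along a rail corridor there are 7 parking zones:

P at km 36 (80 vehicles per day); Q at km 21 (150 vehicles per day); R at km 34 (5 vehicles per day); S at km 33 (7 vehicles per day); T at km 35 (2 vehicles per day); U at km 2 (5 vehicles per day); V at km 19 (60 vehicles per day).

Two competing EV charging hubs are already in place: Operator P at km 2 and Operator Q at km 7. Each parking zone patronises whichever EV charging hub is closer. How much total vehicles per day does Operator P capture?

5

The indifferent point is the midpoint (2+7)/2 = 4.5; parking zones left of it (closer to Operator P at 2) go to Operator P, those right go to Operator Q.
  U at 2 (w=5) → Operator P
  V at 19 (w=60) → Operator Q
  Q at 21 (w=150) → Operator Q
  S at 33 (w=7) → Operator Q
  R at 34 (w=5) → Operator Q
  T at 35 (w=2) → Operator Q
  P at 36 (w=80) → Operator Q
Operator P captures 5; Operator Q captures 304.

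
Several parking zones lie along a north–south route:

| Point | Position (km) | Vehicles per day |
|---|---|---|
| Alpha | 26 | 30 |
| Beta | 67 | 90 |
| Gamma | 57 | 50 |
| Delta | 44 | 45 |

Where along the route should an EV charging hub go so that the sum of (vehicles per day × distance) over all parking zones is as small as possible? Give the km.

For a sum of weighted absolute distances on a line, the optimum is the weighted median (not the mean). Total weight W = 215; half-weight = 107.5.
Sort by position and accumulate weight:
  km 26 (Alpha, w=30) → cum 30
  km 44 (Delta, w=45) → cum 75
  km 57 (Gamma, w=50) → cum 125  ≥ 107.5 → median here
  km 67 (Beta, w=90) → cum 215
Optimal location: km 57.

x = 57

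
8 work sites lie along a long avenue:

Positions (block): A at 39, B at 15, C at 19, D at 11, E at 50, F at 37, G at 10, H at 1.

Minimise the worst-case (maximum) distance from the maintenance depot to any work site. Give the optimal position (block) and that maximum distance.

location 25.5, max distance 24.5

The 1-center on a line is the midpoint of the two extreme points: leftmost at 1, rightmost at 50.
Optimal location = (1 + 50)/2 = 25.5; maximum distance = (50 − 1)/2 = 24.5.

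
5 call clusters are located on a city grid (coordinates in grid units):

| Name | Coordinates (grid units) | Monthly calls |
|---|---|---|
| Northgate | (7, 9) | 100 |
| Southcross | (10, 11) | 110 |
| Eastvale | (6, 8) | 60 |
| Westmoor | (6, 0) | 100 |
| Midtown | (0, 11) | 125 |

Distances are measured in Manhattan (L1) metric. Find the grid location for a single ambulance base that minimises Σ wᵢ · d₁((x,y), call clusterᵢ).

(6, 9)

Manhattan distance separates: Σwᵢ(|x−xᵢ|+|y−yᵢ|) = Σwᵢ|x−xᵢ| + Σwᵢ|y−yᵢ|, so x and y are optimised independently as 1-D weighted medians.
Total weight W = 495; half = 247.5.
x-coordinate, sorted with cumulative weight:
  x=0 (Midtown, w=125) cum 125
  x=6 (Eastvale, w=60) cum 185
  x=6 (Westmoor, w=100) cum 285  ← median
  x=7 (Northgate, w=100) cum 385
  x=10 (Southcross, w=110) cum 495
⇒ x* = 6
y-coordinate, sorted with cumulative weight:
  y=0 (Westmoor, w=100) cum 100
  y=8 (Eastvale, w=60) cum 160
  y=9 (Northgate, w=100) cum 260  ← median
  y=11 (Southcross, w=110) cum 370
  y=11 (Midtown, w=125) cum 495
⇒ y* = 9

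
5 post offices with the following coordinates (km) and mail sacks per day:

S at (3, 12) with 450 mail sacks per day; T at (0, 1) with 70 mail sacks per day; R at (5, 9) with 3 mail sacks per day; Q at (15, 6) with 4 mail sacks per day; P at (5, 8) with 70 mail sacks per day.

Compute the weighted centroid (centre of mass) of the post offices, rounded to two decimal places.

The minimiser of Σwᵢ‖p−pᵢ‖² is the weighted centroid p* = (Σwᵢpᵢ)/(Σwᵢ).
Σwᵢ = 597.
Σwᵢxᵢ = 450·3 + 70·0 + 3·5 + 4·15 + 70·5 = 1775.
Σwᵢyᵢ = 450·12 + 70·1 + 3·9 + 4·6 + 70·8 = 6081.
x* = 1775/597 = 2.97, y* = 6081/597 = 10.19.

(2.97, 10.19)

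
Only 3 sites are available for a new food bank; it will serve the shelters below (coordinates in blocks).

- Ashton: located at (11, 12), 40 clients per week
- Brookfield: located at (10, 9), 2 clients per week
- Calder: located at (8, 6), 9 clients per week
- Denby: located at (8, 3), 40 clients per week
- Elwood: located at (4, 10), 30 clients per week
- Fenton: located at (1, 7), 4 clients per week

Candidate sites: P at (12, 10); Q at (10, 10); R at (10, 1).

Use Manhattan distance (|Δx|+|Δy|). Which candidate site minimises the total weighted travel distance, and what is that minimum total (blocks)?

Total weighted distance at each candidate:
  P (12, 10): total = 934
  Q (10, 10): total = 764
  R (10, 1): total = 1229
Minimum is at Q with total 764 blocks.

Q, total 764 blocks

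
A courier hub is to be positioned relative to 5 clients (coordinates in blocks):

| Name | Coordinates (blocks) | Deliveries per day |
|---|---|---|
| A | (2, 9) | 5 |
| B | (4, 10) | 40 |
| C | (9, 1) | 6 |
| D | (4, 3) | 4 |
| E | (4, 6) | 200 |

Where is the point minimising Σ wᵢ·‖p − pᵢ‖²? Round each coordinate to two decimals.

(4.08, 6.52)

The minimiser of Σwᵢ‖p−pᵢ‖² is the weighted centroid p* = (Σwᵢpᵢ)/(Σwᵢ).
Σwᵢ = 255.
Σwᵢxᵢ = 5·2 + 40·4 + 6·9 + 4·4 + 200·4 = 1040.
Σwᵢyᵢ = 5·9 + 40·10 + 6·1 + 4·3 + 200·6 = 1663.
x* = 1040/255 = 4.08, y* = 1663/255 = 6.52.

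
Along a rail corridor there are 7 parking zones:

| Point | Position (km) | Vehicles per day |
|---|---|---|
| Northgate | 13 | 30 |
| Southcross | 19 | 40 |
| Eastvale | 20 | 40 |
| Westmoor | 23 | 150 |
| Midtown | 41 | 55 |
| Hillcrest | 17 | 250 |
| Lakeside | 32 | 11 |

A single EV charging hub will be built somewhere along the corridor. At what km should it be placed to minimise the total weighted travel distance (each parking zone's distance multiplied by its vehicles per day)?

For a sum of weighted absolute distances on a line, the optimum is the weighted median (not the mean). Total weight W = 576; half-weight = 288.
Sort by position and accumulate weight:
  km 13 (Northgate, w=30) → cum 30
  km 17 (Hillcrest, w=250) → cum 280
  km 19 (Southcross, w=40) → cum 320  ≥ 288 → median here
  km 20 (Eastvale, w=40) → cum 360
  km 23 (Westmoor, w=150) → cum 510
  km 32 (Lakeside, w=11) → cum 521
  km 41 (Midtown, w=55) → cum 576
Optimal location: km 19.

x = 19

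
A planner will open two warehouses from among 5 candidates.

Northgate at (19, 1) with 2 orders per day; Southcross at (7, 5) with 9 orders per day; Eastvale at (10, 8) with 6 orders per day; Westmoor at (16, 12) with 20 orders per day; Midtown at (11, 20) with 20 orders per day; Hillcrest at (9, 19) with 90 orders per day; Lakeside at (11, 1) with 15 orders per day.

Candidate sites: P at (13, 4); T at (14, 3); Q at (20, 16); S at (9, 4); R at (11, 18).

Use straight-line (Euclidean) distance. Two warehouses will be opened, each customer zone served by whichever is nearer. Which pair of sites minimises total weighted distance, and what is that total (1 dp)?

{S, R}, total 517.3

Evaluate every pair (each demand assigned to the nearer of the two):
  {S, R}: total = 517.3
  {P, R}: total = 549.7
  {T, R}: total = 566.2
  {Q, R}: total = 822.2
  {Q, S}: total = 1456.1
  {P, Q}: total = 1488.5
  {T, Q}: total = 1505.1
  {P, S}: total = 1955.7
  {T, S}: total = 1966.6
  {P, T}: total = 2040.1
Best pair: {S, R} with total 517.3.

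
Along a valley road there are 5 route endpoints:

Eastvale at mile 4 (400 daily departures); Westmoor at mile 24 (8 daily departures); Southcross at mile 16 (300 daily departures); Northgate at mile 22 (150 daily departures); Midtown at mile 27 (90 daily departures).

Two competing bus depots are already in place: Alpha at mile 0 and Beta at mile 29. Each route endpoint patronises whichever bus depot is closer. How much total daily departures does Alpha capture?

The indifferent point is the midpoint (0+29)/2 = 14.5; route endpoints left of it (closer to Alpha at 0) go to Alpha, those right go to Beta.
  Eastvale at 4 (w=400) → Alpha
  Southcross at 16 (w=300) → Beta
  Northgate at 22 (w=150) → Beta
  Westmoor at 24 (w=8) → Beta
  Midtown at 27 (w=90) → Beta
Alpha captures 400; Beta captures 548.

400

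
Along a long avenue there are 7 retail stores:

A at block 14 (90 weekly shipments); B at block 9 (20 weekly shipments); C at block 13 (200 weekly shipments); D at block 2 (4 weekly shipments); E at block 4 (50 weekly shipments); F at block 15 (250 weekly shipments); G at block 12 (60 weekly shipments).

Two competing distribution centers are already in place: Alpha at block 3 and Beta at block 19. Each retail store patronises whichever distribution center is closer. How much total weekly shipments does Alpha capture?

The indifferent point is the midpoint (3+19)/2 = 11; retail stores left of it (closer to Alpha at 3) go to Alpha, those right go to Beta.
  D at 2 (w=4) → Alpha
  E at 4 (w=50) → Alpha
  B at 9 (w=20) → Alpha
  G at 12 (w=60) → Beta
  C at 13 (w=200) → Beta
  A at 14 (w=90) → Beta
  F at 15 (w=250) → Beta
Alpha captures 74; Beta captures 600.

74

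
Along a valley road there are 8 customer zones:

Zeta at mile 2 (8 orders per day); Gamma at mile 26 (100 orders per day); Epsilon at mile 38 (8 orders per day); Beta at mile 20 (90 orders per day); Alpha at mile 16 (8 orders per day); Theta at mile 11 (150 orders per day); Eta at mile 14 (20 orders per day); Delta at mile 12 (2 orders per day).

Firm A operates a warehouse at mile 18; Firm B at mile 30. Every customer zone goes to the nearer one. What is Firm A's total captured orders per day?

The indifferent point is the midpoint (18+30)/2 = 24; customer zones left of it (closer to Firm A at 18) go to Firm A, those right go to Firm B.
  Zeta at 2 (w=8) → Firm A
  Theta at 11 (w=150) → Firm A
  Delta at 12 (w=2) → Firm A
  Eta at 14 (w=20) → Firm A
  Alpha at 16 (w=8) → Firm A
  Beta at 20 (w=90) → Firm A
  Gamma at 26 (w=100) → Firm B
  Epsilon at 38 (w=8) → Firm B
Firm A captures 278; Firm B captures 108.

278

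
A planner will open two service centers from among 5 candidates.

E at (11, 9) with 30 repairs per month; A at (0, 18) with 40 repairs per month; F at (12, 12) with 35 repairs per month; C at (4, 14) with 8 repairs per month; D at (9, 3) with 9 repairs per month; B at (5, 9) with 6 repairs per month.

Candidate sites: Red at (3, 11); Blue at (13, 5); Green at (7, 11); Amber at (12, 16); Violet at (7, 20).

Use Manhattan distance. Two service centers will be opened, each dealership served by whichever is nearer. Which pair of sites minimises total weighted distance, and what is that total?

Evaluate every pair (each demand assigned to the nearer of the two):
  {Green, Violet}: total = 912
  {Red, Green}: total = 936
  {Red, Amber}: total = 962
  {Red, Blue}: total = 970
  {Blue, Violet}: total = 1018
  {Amber, Violet}: total = 1034
  {Green, Amber}: total = 1042
  {Blue, Green}: total = 1076
  {Blue, Amber}: total = 1086
  {Red, Violet}: total = 1192
Best pair: {Green, Violet} with total 912.

{Green, Violet}, total 912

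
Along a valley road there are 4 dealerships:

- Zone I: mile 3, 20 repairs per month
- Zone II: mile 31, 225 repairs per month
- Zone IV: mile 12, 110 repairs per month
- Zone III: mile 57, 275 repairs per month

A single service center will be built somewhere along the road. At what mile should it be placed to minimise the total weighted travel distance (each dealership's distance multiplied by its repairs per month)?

x = 31

For a sum of weighted absolute distances on a line, the optimum is the weighted median (not the mean). Total weight W = 630; half-weight = 315.
Sort by position and accumulate weight:
  mile 3 (Zone I, w=20) → cum 20
  mile 12 (Zone IV, w=110) → cum 130
  mile 31 (Zone II, w=225) → cum 355  ≥ 315 → median here
  mile 57 (Zone III, w=275) → cum 630
Optimal location: mile 31.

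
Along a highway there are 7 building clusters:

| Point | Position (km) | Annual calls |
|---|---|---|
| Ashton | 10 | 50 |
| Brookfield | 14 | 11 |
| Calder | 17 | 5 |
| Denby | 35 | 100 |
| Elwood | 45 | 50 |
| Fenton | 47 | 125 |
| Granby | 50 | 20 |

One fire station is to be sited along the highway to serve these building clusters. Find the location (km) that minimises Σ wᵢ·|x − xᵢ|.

x = 45

For a sum of weighted absolute distances on a line, the optimum is the weighted median (not the mean). Total weight W = 361; half-weight = 180.5.
Sort by position and accumulate weight:
  km 10 (Ashton, w=50) → cum 50
  km 14 (Brookfield, w=11) → cum 61
  km 17 (Calder, w=5) → cum 66
  km 35 (Denby, w=100) → cum 166
  km 45 (Elwood, w=50) → cum 216  ≥ 180.5 → median here
  km 47 (Fenton, w=125) → cum 341
  km 50 (Granby, w=20) → cum 361
Optimal location: km 45.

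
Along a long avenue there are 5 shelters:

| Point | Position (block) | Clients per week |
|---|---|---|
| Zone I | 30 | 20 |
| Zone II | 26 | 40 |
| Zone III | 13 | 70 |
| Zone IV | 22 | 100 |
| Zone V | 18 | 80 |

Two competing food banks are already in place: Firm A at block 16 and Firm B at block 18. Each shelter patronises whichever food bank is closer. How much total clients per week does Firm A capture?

70

The indifferent point is the midpoint (16+18)/2 = 17; shelters left of it (closer to Firm A at 16) go to Firm A, those right go to Firm B.
  Zone III at 13 (w=70) → Firm A
  Zone V at 18 (w=80) → Firm B
  Zone IV at 22 (w=100) → Firm B
  Zone II at 26 (w=40) → Firm B
  Zone I at 30 (w=20) → Firm B
Firm A captures 70; Firm B captures 240.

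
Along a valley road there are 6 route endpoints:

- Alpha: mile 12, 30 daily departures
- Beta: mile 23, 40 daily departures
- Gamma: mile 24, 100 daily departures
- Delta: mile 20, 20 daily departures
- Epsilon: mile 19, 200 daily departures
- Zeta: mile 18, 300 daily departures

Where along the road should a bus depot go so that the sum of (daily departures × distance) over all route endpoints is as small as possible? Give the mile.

For a sum of weighted absolute distances on a line, the optimum is the weighted median (not the mean). Total weight W = 690; half-weight = 345.
Sort by position and accumulate weight:
  mile 12 (Alpha, w=30) → cum 30
  mile 18 (Zeta, w=300) → cum 330
  mile 19 (Epsilon, w=200) → cum 530  ≥ 345 → median here
  mile 20 (Delta, w=20) → cum 550
  mile 23 (Beta, w=40) → cum 590
  mile 24 (Gamma, w=100) → cum 690
Optimal location: mile 19.

x = 19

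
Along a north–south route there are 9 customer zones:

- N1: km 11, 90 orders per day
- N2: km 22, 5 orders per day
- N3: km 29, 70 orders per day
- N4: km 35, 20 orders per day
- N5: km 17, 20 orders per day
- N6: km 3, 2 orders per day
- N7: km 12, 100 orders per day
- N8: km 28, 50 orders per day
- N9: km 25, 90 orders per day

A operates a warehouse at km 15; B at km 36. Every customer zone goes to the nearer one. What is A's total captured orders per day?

The indifferent point is the midpoint (15+36)/2 = 25.5; customer zones left of it (closer to A at 15) go to A, those right go to B.
  N6 at 3 (w=2) → A
  N1 at 11 (w=90) → A
  N7 at 12 (w=100) → A
  N5 at 17 (w=20) → A
  N2 at 22 (w=5) → A
  N9 at 25 (w=90) → A
  N8 at 28 (w=50) → B
  N3 at 29 (w=70) → B
  N4 at 35 (w=20) → B
A captures 307; B captures 140.

307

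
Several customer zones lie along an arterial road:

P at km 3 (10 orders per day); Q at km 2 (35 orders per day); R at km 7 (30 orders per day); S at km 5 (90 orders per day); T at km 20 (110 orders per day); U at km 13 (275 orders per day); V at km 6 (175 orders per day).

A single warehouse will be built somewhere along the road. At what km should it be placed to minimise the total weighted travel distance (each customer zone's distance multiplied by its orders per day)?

x = 13

For a sum of weighted absolute distances on a line, the optimum is the weighted median (not the mean). Total weight W = 725; half-weight = 362.5.
Sort by position and accumulate weight:
  km 2 (Q, w=35) → cum 35
  km 3 (P, w=10) → cum 45
  km 5 (S, w=90) → cum 135
  km 6 (V, w=175) → cum 310
  km 7 (R, w=30) → cum 340
  km 13 (U, w=275) → cum 615  ≥ 362.5 → median here
  km 20 (T, w=110) → cum 725
Optimal location: km 13.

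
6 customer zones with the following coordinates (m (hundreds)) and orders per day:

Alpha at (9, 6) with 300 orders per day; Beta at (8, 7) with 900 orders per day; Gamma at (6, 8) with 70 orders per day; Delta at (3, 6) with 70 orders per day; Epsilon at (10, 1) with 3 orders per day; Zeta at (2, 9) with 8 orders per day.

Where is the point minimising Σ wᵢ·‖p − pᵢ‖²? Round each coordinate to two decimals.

The minimiser of Σwᵢ‖p−pᵢ‖² is the weighted centroid p* = (Σwᵢpᵢ)/(Σwᵢ).
Σwᵢ = 1351.
Σwᵢxᵢ = 300·9 + 900·8 + 70·6 + 70·3 + 3·10 + 8·2 = 10576.
Σwᵢyᵢ = 300·6 + 900·7 + 70·8 + 70·6 + 3·1 + 8·9 = 9155.
x* = 10576/1351 = 7.83, y* = 9155/1351 = 6.78.

(7.83, 6.78)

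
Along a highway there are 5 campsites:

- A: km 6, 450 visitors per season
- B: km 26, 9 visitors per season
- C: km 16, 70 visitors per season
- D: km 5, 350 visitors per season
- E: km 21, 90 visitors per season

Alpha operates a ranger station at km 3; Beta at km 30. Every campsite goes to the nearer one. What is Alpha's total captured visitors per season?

The indifferent point is the midpoint (3+30)/2 = 16.5; campsites left of it (closer to Alpha at 3) go to Alpha, those right go to Beta.
  D at 5 (w=350) → Alpha
  A at 6 (w=450) → Alpha
  C at 16 (w=70) → Alpha
  E at 21 (w=90) → Beta
  B at 26 (w=9) → Beta
Alpha captures 870; Beta captures 99.

870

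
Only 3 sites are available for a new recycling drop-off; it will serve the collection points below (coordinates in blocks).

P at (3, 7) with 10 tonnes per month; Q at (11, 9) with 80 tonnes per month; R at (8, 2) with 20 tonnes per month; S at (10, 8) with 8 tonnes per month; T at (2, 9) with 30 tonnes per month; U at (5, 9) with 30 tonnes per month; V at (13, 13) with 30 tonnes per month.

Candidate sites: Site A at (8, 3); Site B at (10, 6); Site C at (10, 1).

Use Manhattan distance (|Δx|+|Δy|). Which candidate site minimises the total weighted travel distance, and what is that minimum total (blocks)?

Site B, total 1406 blocks

Total weighted distance at each candidate:
  Site A (8, 3): total = 1966
  Site B (10, 6): total = 1406
  Site C (10, 1): total = 2286
Minimum is at Site B with total 1406 blocks.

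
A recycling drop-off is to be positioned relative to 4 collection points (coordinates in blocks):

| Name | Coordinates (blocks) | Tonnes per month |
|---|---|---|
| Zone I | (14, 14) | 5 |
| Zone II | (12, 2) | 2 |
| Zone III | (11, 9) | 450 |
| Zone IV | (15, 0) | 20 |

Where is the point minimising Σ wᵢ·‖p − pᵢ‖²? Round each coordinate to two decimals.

(11.20, 8.65)

The minimiser of Σwᵢ‖p−pᵢ‖² is the weighted centroid p* = (Σwᵢpᵢ)/(Σwᵢ).
Σwᵢ = 477.
Σwᵢxᵢ = 5·14 + 2·12 + 450·11 + 20·15 = 5344.
Σwᵢyᵢ = 5·14 + 2·2 + 450·9 + 20·0 = 4124.
x* = 5344/477 = 11.20, y* = 4124/477 = 8.65.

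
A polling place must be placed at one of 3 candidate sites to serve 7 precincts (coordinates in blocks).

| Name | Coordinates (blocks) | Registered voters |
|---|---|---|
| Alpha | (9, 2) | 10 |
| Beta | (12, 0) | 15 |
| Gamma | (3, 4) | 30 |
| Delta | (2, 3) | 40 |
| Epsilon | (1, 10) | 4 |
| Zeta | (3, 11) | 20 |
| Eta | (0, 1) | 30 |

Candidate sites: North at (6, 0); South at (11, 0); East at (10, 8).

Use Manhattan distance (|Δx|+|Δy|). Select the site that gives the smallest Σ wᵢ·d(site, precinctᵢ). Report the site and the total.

Total weighted distance at each candidate:
  North (6, 0): total = 1180
  South (11, 0): total = 1715
  East (10, 8): total = 1824
Minimum is at North with total 1180 blocks.

North, total 1180 blocks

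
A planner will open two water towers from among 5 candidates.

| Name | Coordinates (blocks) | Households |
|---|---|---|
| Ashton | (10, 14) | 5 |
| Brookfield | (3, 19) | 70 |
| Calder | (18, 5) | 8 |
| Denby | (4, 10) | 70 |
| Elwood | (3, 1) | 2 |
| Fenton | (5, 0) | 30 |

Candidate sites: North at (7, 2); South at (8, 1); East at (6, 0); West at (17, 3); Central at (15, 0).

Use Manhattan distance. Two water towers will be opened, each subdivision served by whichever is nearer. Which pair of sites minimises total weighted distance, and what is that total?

{North, East}, total 2465

Evaluate every pair (each demand assigned to the nearer of the two):
  {North, East}: total = 2465
  {North, West}: total = 2469
  {North, Central}: total = 2509
  {East, West}: total = 2532
  {North, South}: total = 2557
  {East, Central}: total = 2572
  {South, East}: total = 2605
  {South, West}: total = 2749
  {South, Central}: total = 2789
  {West, Central}: total = 3940
Best pair: {North, East} with total 2465.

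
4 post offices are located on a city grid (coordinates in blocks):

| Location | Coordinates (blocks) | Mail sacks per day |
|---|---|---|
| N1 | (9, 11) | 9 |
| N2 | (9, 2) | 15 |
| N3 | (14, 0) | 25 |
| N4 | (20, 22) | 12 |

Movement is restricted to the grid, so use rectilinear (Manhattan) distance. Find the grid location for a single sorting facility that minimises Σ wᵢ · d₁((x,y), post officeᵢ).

Manhattan distance separates: Σwᵢ(|x−xᵢ|+|y−yᵢ|) = Σwᵢ|x−xᵢ| + Σwᵢ|y−yᵢ|, so x and y are optimised independently as 1-D weighted medians.
Total weight W = 61; half = 30.5.
x-coordinate, sorted with cumulative weight:
  x=9 (N1, w=9) cum 9
  x=9 (N2, w=15) cum 24
  x=14 (N3, w=25) cum 49  ← median
  x=20 (N4, w=12) cum 61
⇒ x* = 14
y-coordinate, sorted with cumulative weight:
  y=0 (N3, w=25) cum 25
  y=2 (N2, w=15) cum 40  ← median
  y=11 (N1, w=9) cum 49
  y=22 (N4, w=12) cum 61
⇒ y* = 2

(14, 2)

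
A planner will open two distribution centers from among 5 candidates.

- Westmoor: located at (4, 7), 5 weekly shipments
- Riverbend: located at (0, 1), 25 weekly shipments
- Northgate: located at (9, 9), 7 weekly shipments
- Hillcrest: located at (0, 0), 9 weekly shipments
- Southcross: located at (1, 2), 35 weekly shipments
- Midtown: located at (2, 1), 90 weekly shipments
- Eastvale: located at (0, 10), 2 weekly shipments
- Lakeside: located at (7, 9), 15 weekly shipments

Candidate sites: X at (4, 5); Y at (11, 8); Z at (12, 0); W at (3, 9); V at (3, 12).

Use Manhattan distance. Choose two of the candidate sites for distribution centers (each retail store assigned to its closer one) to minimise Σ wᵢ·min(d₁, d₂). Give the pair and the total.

{X, W}, total 1151

Evaluate every pair (each demand assigned to the nearer of the two):
  {X, W}: total = 1151
  {X, Y}: total = 1155
  {X, V}: total = 1219
  {X, Z}: total = 1227
  {Y, W}: total = 1612
  {Z, W}: total = 1633
  {W, V}: total = 1633
  {Y, Z}: total = 2040
  {Z, V}: total = 2051
  {Y, V}: total = 2121
Best pair: {X, W} with total 1151.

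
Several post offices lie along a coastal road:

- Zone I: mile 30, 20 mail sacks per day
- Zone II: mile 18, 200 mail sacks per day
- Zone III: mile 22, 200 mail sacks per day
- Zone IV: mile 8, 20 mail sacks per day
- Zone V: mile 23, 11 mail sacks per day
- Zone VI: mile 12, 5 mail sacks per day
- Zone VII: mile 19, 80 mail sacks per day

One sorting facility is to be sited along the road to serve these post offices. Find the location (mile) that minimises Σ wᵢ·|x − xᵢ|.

x = 19

For a sum of weighted absolute distances on a line, the optimum is the weighted median (not the mean). Total weight W = 536; half-weight = 268.
Sort by position and accumulate weight:
  mile 8 (Zone IV, w=20) → cum 20
  mile 12 (Zone VI, w=5) → cum 25
  mile 18 (Zone II, w=200) → cum 225
  mile 19 (Zone VII, w=80) → cum 305  ≥ 268 → median here
  mile 22 (Zone III, w=200) → cum 505
  mile 23 (Zone V, w=11) → cum 516
  mile 30 (Zone I, w=20) → cum 536
Optimal location: mile 19.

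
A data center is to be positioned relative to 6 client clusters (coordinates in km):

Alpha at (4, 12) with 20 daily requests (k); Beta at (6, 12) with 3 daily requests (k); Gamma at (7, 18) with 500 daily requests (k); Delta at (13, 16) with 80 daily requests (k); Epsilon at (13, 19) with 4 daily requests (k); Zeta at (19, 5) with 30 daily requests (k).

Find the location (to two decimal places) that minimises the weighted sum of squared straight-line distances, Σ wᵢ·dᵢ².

(8.26, 16.93)

The minimiser of Σwᵢ‖p−pᵢ‖² is the weighted centroid p* = (Σwᵢpᵢ)/(Σwᵢ).
Σwᵢ = 637.
Σwᵢxᵢ = 20·4 + 3·6 + 500·7 + 80·13 + 4·13 + 30·19 = 5260.
Σwᵢyᵢ = 20·12 + 3·12 + 500·18 + 80·16 + 4·19 + 30·5 = 10782.
x* = 5260/637 = 8.26, y* = 10782/637 = 16.93.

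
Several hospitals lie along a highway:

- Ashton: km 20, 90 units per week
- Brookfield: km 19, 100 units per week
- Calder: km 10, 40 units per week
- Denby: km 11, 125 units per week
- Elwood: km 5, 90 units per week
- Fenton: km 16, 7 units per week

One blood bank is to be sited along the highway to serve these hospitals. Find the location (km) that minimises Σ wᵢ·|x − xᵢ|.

For a sum of weighted absolute distances on a line, the optimum is the weighted median (not the mean). Total weight W = 452; half-weight = 226.
Sort by position and accumulate weight:
  km 5 (Elwood, w=90) → cum 90
  km 10 (Calder, w=40) → cum 130
  km 11 (Denby, w=125) → cum 255  ≥ 226 → median here
  km 16 (Fenton, w=7) → cum 262
  km 19 (Brookfield, w=100) → cum 362
  km 20 (Ashton, w=90) → cum 452
Optimal location: km 11.

x = 11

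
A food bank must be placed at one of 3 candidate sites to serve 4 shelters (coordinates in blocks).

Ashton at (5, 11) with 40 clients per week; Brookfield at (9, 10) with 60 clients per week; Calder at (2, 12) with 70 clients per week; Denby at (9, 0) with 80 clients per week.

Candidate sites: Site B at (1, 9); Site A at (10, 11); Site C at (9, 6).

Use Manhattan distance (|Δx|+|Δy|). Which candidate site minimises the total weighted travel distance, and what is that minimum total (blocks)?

Total weighted distance at each candidate:
  Site B (1, 9): total = 2420
  Site A (10, 11): total = 1910
  Site C (9, 6): total = 1990
Minimum is at Site A with total 1910 blocks.

Site A, total 1910 blocks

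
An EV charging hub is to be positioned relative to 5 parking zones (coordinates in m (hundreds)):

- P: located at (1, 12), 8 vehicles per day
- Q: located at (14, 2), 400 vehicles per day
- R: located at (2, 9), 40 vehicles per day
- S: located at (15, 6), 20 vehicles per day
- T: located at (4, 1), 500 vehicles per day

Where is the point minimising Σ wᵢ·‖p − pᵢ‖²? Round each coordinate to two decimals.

(8.25, 1.94)

The minimiser of Σwᵢ‖p−pᵢ‖² is the weighted centroid p* = (Σwᵢpᵢ)/(Σwᵢ).
Σwᵢ = 968.
Σwᵢxᵢ = 8·1 + 400·14 + 40·2 + 20·15 + 500·4 = 7988.
Σwᵢyᵢ = 8·12 + 400·2 + 40·9 + 20·6 + 500·1 = 1876.
x* = 7988/968 = 8.25, y* = 1876/968 = 1.94.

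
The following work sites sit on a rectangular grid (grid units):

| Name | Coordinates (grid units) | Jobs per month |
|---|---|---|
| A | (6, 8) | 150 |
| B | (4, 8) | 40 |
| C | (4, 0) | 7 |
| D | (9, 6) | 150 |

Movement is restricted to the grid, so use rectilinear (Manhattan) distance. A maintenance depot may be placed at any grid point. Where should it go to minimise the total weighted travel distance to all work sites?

Manhattan distance separates: Σwᵢ(|x−xᵢ|+|y−yᵢ|) = Σwᵢ|x−xᵢ| + Σwᵢ|y−yᵢ|, so x and y are optimised independently as 1-D weighted medians.
Total weight W = 347; half = 173.5.
x-coordinate, sorted with cumulative weight:
  x=4 (B, w=40) cum 40
  x=4 (C, w=7) cum 47
  x=6 (A, w=150) cum 197  ← median
  x=9 (D, w=150) cum 347
⇒ x* = 6
y-coordinate, sorted with cumulative weight:
  y=0 (C, w=7) cum 7
  y=6 (D, w=150) cum 157
  y=8 (A, w=150) cum 307  ← median
  y=8 (B, w=40) cum 347
⇒ y* = 8

(6, 8)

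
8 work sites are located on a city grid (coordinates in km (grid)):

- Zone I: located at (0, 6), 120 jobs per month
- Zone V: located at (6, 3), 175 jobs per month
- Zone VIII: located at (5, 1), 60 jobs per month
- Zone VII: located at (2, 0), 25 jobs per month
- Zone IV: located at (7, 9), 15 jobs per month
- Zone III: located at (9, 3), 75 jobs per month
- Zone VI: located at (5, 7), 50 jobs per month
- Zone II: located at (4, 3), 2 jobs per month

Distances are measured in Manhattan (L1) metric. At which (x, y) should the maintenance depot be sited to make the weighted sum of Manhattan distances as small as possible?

Manhattan distance separates: Σwᵢ(|x−xᵢ|+|y−yᵢ|) = Σwᵢ|x−xᵢ| + Σwᵢ|y−yᵢ|, so x and y are optimised independently as 1-D weighted medians.
Total weight W = 522; half = 261.
x-coordinate, sorted with cumulative weight:
  x=0 (Zone I, w=120) cum 120
  x=2 (Zone VII, w=25) cum 145
  x=4 (Zone II, w=2) cum 147
  x=5 (Zone VIII, w=60) cum 207
  x=5 (Zone VI, w=50) cum 257
  x=6 (Zone V, w=175) cum 432  ← median
  x=7 (Zone IV, w=15) cum 447
  x=9 (Zone III, w=75) cum 522
⇒ x* = 6
y-coordinate, sorted with cumulative weight:
  y=0 (Zone VII, w=25) cum 25
  y=1 (Zone VIII, w=60) cum 85
  y=3 (Zone V, w=175) cum 260
  y=3 (Zone III, w=75) cum 335  ← median
  y=3 (Zone II, w=2) cum 337
  y=6 (Zone I, w=120) cum 457
  y=7 (Zone VI, w=50) cum 507
  y=9 (Zone IV, w=15) cum 522
⇒ y* = 3

(6, 3)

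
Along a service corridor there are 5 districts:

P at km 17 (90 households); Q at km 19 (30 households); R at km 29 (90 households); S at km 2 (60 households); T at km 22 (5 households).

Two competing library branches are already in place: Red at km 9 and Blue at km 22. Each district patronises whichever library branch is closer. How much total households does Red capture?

60

The indifferent point is the midpoint (9+22)/2 = 15.5; districts left of it (closer to Red at 9) go to Red, those right go to Blue.
  S at 2 (w=60) → Red
  P at 17 (w=90) → Blue
  Q at 19 (w=30) → Blue
  T at 22 (w=5) → Blue
  R at 29 (w=90) → Blue
Red captures 60; Blue captures 215.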